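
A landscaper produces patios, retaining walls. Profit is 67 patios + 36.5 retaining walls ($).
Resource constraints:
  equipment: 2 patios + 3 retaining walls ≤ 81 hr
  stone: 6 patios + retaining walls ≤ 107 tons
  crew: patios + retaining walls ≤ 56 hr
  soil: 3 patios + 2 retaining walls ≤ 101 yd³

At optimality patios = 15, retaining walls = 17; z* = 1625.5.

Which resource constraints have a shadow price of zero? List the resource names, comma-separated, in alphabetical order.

crew, soil

equipment: 81/81 (binding)
stone: 107/107 (binding)
crew: 32/56 (slack 24)
soil: 79/101 (slack 22)
By complementary slackness, a constraint with positive slack has shadow price 0 → crew, soil.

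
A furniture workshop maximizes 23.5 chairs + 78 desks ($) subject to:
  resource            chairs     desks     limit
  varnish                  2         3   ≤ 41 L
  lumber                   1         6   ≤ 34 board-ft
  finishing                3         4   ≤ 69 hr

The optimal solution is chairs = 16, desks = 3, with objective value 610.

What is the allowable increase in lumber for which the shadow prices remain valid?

48

Binding constraints: varnish, lumber. The basis is B = [[2,3],[1,6]] with det 9.
Per unit increase in lumber, x* moves by d = (-0.3333, 0.2222).
The basis stays optimal until chairs reaches 0; allowable increase = 48 board-ft.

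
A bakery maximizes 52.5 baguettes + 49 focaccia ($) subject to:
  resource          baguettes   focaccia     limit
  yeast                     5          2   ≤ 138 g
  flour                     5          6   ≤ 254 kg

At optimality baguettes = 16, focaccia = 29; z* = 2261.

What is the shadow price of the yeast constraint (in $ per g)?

Both yeast and flour are binding at x*.
The binding rows give the dual system: 5·y_yeast + 5·y_flour = 52.5 and 2·y_yeast + 6·y_flour = 49.
Solving: y_yeast = 3.5, y_flour = 7.
Shadow price of yeast = 3.5.

3.5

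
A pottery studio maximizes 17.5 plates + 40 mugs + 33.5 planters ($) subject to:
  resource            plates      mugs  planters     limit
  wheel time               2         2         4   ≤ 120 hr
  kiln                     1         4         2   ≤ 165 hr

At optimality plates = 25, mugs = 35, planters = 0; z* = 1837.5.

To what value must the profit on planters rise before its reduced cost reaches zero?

Both wheel time and kiln are binding at x*.
From A_Bᵀ y = c: 2·y_wheel time + 1·y_kiln = 17.5; 2·y_wheel time + 4·y_kiln = 40.
Solving: y_wheel time = 5, y_kiln = 7.5.
planters enters the basis when its profit ≥ yᵀa₃ = 5·4 + 7.5·2 = 35.

35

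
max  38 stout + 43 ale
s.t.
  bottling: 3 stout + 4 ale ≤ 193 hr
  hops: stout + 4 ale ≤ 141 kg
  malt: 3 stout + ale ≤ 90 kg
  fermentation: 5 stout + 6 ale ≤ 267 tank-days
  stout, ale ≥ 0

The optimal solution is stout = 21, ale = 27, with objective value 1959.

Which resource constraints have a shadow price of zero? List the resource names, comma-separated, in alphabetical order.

bottling, hops

bottling: 171/193 (slack 22)
hops: 129/141 (slack 12)
malt: 90/90 (binding)
fermentation: 267/267 (binding)
By complementary slackness, a constraint with positive slack has shadow price 0 → bottling, hops.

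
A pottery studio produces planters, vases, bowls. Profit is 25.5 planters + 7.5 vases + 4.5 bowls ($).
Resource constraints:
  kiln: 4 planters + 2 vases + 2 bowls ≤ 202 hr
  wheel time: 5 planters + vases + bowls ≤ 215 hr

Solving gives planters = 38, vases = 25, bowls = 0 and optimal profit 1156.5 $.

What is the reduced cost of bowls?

-3

At the optimum: kiln uses 202 of 202 (binding); wheel time uses 215 of 215 (binding).
The binding rows give the dual system: 4·y_kiln + 5·y_wheel time = 25.5 and 2·y_kiln + 1·y_wheel time = 7.5.
→ y_kiln = 2 and y_wheel time = 3.5.
Reduced cost of bowls: c₃ − yᵀa₃ = 4.5 − (2·2 + 3.5·1) = 4.5 − 7.5 = -3.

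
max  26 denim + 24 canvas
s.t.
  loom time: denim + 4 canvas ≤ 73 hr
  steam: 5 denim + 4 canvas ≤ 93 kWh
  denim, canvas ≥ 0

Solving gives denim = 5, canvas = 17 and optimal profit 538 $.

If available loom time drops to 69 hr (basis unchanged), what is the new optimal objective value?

534

Both loom time and steam are binding at x*.
Dual feasibility on the basic columns requires 1·y_loom time + 5·y_steam = 26, 4·y_loom time + 4·y_steam = 24.
→ y_loom time = 1 and y_steam = 5.
Δz = y_loom time·Δb = 1 × (-4) = -4, so new z* = 538 − 4 = 534.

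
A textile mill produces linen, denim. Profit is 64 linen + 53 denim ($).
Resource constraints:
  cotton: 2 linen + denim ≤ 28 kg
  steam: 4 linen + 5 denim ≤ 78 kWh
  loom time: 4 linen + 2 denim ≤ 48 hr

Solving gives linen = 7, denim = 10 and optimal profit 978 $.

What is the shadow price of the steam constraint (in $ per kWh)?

Binding: steam and loom time. Non-binding: cotton (4 unused).
By complementary slackness, y = 0 for the non-binding constraint.
From A_Bᵀ y = c: 4·y_steam + 4·y_loom time = 64; 5·y_steam + 2·y_loom time = 53.
Solving: y_steam = 7, y_loom time = 9.
Shadow price of steam = 7.

7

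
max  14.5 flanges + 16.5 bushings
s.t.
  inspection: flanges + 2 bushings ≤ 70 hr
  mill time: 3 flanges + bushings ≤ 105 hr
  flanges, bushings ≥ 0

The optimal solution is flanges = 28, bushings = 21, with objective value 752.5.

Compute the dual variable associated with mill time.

2.5

At the optimum: inspection uses 70 of 70 (binding); mill time uses 105 of 105 (binding).
Dual feasibility on the basic columns requires 1·y_inspection + 3·y_mill time = 14.5, 2·y_inspection + 1·y_mill time = 16.5.
This yields shadow prices y_inspection = 7, y_mill time = 2.5.
Shadow price of mill time = 2.5.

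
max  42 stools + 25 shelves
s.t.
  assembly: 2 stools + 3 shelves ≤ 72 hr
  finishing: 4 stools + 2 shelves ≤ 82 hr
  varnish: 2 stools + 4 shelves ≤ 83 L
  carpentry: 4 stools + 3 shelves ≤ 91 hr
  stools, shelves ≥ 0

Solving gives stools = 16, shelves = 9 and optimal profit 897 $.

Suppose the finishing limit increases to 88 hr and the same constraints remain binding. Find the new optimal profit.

936

Check each constraint at x*: assembly 59/72 (slack 13); finishing 82/82 (tight); varnish 68/83 (slack 15); carpentry 91/91 (tight).
Since assembly, varnish are not tight, their duals are 0.
From A_Bᵀ y = c: 4·y_finishing + 4·y_carpentry = 42; 2·y_finishing + 3·y_carpentry = 25.
Solving: y_finishing = 6.5, y_carpentry = 4.
Δz = y_finishing·Δb = 6.5 × (6) = 39, so new z* = 897 + 39 = 936.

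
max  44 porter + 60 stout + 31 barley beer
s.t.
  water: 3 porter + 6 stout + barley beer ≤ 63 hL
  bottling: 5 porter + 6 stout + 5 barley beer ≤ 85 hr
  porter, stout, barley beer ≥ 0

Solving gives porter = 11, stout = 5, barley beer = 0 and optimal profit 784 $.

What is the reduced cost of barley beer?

At the optimum: water uses 63 of 63 (binding); bottling uses 85 of 85 (binding).
The binding rows give the dual system: 3·y_water + 5·y_bottling = 44 and 6·y_water + 6·y_bottling = 60.
This yields shadow prices y_water = 3, y_bottling = 7.
Reduced cost of barley beer: c₃ − yᵀa₃ = 31 − (3·1 + 7·5) = 31 − 38 = -7.

-7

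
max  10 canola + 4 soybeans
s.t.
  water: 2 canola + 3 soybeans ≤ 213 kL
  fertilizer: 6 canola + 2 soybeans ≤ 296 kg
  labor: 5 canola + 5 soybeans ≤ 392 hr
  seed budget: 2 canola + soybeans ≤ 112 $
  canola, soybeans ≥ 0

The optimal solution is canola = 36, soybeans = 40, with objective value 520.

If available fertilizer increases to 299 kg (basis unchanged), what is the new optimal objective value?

523

At the optimum: water uses 192 of 213 (slack = 21); fertilizer uses 296 of 296 (binding); labor uses 380 of 392 (slack = 12); seed budget uses 112 of 112 (binding).
By complementary slackness, y = 0 for the non-binding constraints.
From A_Bᵀ y = c: 6·y_fertilizer + 2·y_seed budget = 10; 2·y_fertilizer + 1·y_seed budget = 4.
→ y_fertilizer = 1 and y_seed budget = 2.
Δz = y_fertilizer·Δb = 1 × (3) = 3, so new z* = 520 + 3 = 523.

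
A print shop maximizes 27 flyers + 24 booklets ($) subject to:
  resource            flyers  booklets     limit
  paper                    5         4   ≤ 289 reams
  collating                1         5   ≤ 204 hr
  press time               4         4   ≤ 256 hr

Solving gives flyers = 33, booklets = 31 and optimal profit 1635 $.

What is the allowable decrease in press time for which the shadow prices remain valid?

24.8

Binding constraints: paper, press time. The basis is B = [[5,4],[4,4]] with det 4.
Per unit decrease in press time, x* moves by d = (1, -1.25).
The basis stays optimal until booklets reaches 0; allowable decrease = 24.8 hr.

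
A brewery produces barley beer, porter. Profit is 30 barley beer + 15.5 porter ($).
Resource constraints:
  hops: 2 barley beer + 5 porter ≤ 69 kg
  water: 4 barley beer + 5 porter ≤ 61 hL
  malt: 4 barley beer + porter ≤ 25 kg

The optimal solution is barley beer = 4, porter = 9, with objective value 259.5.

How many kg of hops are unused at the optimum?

16

hops used = 2·4 + 5·9 = 53; slack = 69 − 53 = 16.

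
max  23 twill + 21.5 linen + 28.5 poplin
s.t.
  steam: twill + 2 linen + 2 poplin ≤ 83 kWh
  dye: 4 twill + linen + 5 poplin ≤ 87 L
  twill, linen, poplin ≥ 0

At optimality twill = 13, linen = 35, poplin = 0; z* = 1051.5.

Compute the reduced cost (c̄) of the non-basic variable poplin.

-7

At the optimum: steam uses 83 of 83 (binding); dye uses 87 of 87 (binding).
From A_Bᵀ y = c: 1·y_steam + 4·y_dye = 23; 2·y_steam + 1·y_dye = 21.5.
This yields shadow prices y_steam = 9, y_dye = 3.5.
Reduced cost of poplin: c₃ − yᵀa₃ = 28.5 − (9·2 + 3.5·5) = 28.5 − 35.5 = -7.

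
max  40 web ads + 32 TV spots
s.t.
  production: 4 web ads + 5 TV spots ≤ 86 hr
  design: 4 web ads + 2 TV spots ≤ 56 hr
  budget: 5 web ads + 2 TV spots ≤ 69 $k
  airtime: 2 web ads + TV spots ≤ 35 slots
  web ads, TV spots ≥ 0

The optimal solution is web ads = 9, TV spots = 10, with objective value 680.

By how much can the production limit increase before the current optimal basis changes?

54

Binding constraints: production, design. The basis is B = [[4,5],[4,2]] with det -12.
Per unit increase in production, x* moves by d = (-0.1667, 0.3333).
The basis stays optimal until web ads reaches 0; allowable increase = 54 hr.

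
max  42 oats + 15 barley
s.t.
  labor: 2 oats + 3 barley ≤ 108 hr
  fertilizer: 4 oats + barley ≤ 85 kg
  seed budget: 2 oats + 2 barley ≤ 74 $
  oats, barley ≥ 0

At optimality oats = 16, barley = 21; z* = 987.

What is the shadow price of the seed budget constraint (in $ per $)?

3

At the optimum: labor uses 95 of 108 (slack = 13); fertilizer uses 85 of 85 (binding); seed budget uses 74 of 74 (binding).
Slack constraints have shadow price 0 (complementary slackness).
Dual feasibility on the basic columns requires 4·y_fertilizer + 2·y_seed budget = 42, 1·y_fertilizer + 2·y_seed budget = 15.
Solving: y_fertilizer = 9, y_seed budget = 3.
Shadow price of seed budget = 3.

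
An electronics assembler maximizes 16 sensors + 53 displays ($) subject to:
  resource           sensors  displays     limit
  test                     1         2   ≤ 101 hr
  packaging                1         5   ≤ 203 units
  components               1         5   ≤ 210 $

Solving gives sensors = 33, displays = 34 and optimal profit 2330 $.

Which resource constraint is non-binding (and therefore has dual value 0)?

test: 101/101 (binding)
packaging: 203/203 (binding)
components: 203/210 (slack 7)
By complementary slackness, a constraint with positive slack has shadow price 0 → components.

components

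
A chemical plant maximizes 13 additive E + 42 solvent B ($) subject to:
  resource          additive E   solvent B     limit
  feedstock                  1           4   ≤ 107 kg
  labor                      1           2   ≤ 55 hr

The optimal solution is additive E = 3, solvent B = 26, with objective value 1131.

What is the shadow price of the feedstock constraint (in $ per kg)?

8

Check each constraint at x*: feedstock 107/107 (tight); labor 55/55 (tight).
From A_Bᵀ y = c: 1·y_feedstock + 1·y_labor = 13; 4·y_feedstock + 2·y_labor = 42.
Solving: y_feedstock = 8, y_labor = 5.
Shadow price of feedstock = 8.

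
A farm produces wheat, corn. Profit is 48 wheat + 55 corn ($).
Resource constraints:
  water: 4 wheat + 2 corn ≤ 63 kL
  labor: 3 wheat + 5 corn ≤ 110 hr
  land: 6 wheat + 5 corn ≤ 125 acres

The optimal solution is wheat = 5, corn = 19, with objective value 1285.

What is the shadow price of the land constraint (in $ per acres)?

At the optimum: water uses 58 of 63 (slack = 5); labor uses 110 of 110 (binding); land uses 125 of 125 (binding).
Since water is not tight, its dual is 0.
From A_Bᵀ y = c: 3·y_labor + 6·y_land = 48; 5·y_labor + 5·y_land = 55.
→ y_labor = 6 and y_land = 5.
Shadow price of land = 5.

5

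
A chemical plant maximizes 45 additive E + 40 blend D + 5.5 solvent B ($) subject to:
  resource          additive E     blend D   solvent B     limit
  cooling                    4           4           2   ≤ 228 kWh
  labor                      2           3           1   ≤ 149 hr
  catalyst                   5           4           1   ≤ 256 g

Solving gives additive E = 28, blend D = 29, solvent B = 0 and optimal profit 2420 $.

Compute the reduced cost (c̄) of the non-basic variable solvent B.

-9.5

Check each constraint at x*: cooling 228/228 (tight); labor 143/149 (slack 6); catalyst 256/256 (tight).
Since labor is not tight, its dual is 0.
The binding rows give the dual system: 4·y_cooling + 5·y_catalyst = 45 and 4·y_cooling + 4·y_catalyst = 40.
This yields shadow prices y_cooling = 5, y_catalyst = 5.
Reduced cost of solvent B: c₃ − yᵀa₃ = 5.5 − (5·2 + 5·1) = 5.5 − 15 = -9.5.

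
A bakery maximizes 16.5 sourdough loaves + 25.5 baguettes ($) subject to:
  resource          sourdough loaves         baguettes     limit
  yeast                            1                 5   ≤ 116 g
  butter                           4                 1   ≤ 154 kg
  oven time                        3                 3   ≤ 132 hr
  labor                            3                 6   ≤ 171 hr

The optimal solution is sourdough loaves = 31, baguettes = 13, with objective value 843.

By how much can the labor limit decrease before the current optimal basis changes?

17

Binding constraints: oven time, labor. The basis is B = [[3,3],[3,6]] with det 9.
Per unit decrease in labor, x* moves by d = (0.3333, -0.3333).
The basis stays optimal until butter becomes binding; allowable decrease = 17 hr.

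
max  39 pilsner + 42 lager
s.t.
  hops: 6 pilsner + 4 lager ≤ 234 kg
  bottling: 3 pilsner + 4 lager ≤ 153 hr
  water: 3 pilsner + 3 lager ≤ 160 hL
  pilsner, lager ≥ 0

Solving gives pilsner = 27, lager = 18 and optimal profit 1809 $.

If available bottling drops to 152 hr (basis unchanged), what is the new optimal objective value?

1801

At the optimum: hops uses 234 of 234 (binding); bottling uses 153 of 153 (binding); water uses 135 of 160 (slack = 25).
Since water is not tight, its dual is 0.
Dual feasibility on the basic columns requires 6·y_hops + 3·y_bottling = 39, 4·y_hops + 4·y_bottling = 42.
→ y_hops = 2.5 and y_bottling = 8.
Δz = y_bottling·Δb = 8 × (-1) = -8, so new z* = 1809 − 8 = 1801.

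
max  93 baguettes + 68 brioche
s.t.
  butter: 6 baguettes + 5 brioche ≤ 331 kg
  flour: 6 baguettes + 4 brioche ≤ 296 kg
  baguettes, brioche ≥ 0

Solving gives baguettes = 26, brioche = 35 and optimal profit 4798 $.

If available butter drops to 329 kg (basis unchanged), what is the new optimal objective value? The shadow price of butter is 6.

Δb = -2, so new z* = 4798 + (6)·(-2) = 4798 − 12 = 4786.

4786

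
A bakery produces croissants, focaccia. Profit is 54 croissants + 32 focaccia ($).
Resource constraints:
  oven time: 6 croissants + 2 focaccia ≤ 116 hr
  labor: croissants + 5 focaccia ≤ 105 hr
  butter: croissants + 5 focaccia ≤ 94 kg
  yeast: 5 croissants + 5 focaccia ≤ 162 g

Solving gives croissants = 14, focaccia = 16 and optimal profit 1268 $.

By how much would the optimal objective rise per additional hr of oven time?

At the optimum: oven time uses 116 of 116 (binding); labor uses 94 of 105 (slack = 11); butter uses 94 of 94 (binding); yeast uses 150 of 162 (slack = 12).
By complementary slackness, y = 0 for the non-binding constraints.
From A_Bᵀ y = c: 6·y_oven time + 1·y_butter = 54; 2·y_oven time + 5·y_butter = 32.
→ y_oven time = 8.5 and y_butter = 3.
Shadow price of oven time = 8.5.

8.5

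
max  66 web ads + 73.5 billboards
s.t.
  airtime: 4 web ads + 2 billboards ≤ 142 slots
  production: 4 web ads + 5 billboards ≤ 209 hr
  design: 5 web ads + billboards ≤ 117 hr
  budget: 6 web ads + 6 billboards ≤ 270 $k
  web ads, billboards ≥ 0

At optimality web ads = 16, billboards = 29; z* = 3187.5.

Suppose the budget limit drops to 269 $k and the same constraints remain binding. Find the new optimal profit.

3181.5

Binding: production and budget. Non-binding: airtime (20 unused), design (8 unused).
By complementary slackness, y = 0 for the non-binding constraints.
Dual feasibility on the basic columns requires 4·y_production + 6·y_budget = 66, 5·y_production + 6·y_budget = 73.5.
→ y_production = 7.5 and y_budget = 6.
Δz = y_budget·Δb = 6 × (-1) = -6, so new z* = 3187.5 − 6 = 3181.5.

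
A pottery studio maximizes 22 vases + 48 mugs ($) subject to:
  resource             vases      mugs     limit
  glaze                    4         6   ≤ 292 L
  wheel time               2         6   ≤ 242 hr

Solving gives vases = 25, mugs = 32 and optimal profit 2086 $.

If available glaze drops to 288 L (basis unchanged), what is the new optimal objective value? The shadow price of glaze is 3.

2074

Δb = -4, so new z* = 2086 + (3)·(-4) = 2086 − 12 = 2074.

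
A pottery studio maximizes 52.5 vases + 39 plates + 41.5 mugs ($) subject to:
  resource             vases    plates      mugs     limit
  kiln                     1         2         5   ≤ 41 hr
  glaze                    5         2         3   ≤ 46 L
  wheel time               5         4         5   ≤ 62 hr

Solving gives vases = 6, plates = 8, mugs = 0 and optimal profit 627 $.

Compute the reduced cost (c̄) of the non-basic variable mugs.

-8

At the optimum: kiln uses 22 of 41 (slack = 19); glaze uses 46 of 46 (binding); wheel time uses 62 of 62 (binding).
By complementary slackness, y = 0 for the non-binding constraint.
The binding rows give the dual system: 5·y_glaze + 5·y_wheel time = 52.5 and 2·y_glaze + 4·y_wheel time = 39.
Solving: y_glaze = 1.5, y_wheel time = 9.
Reduced cost of mugs: c₃ − yᵀa₃ = 41.5 − (1.5·3 + 9·5) = 41.5 − 49.5 = -8.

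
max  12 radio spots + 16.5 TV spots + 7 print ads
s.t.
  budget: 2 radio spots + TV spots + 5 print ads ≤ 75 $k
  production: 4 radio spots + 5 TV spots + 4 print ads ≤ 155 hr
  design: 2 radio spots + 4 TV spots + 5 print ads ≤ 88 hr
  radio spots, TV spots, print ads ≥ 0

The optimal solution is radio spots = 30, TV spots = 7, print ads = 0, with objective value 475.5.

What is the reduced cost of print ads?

-8

Binding: production and design. Non-binding: budget (8 unused).
Since budget is not tight, its dual is 0.
The binding rows give the dual system: 4·y_production + 2·y_design = 12 and 5·y_production + 4·y_design = 16.5.
→ y_production = 2.5 and y_design = 1.
Reduced cost of print ads: c₃ − yᵀa₃ = 7 − (2.5·4 + 1·5) = 7 − 15 = -8.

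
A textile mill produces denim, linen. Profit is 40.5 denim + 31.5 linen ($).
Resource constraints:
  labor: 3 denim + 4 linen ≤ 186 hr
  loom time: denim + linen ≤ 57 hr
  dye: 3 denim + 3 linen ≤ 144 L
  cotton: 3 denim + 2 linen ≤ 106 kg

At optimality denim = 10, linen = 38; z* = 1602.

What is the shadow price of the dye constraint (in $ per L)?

At the optimum: labor uses 182 of 186 (slack = 4); loom time uses 48 of 57 (slack = 9); dye uses 144 of 144 (binding); cotton uses 106 of 106 (binding).
Since labor, loom time are not tight, their duals are 0.
Dual feasibility on the basic columns requires 3·y_dye + 3·y_cotton = 40.5, 3·y_dye + 2·y_cotton = 31.5.
→ y_dye = 4.5 and y_cotton = 9.
Shadow price of dye = 4.5.

4.5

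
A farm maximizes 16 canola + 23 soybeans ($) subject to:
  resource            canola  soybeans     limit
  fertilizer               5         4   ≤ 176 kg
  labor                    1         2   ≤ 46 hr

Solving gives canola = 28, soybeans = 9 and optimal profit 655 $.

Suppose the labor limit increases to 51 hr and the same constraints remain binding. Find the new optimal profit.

Both fertilizer and labor are binding at x*.
From A_Bᵀ y = c: 5·y_fertilizer + 1·y_labor = 16; 4·y_fertilizer + 2·y_labor = 23.
→ y_fertilizer = 1.5 and y_labor = 8.5.
Δz = y_labor·Δb = 8.5 × (5) = 42.5, so new z* = 655 + 42.5 = 697.5.

697.5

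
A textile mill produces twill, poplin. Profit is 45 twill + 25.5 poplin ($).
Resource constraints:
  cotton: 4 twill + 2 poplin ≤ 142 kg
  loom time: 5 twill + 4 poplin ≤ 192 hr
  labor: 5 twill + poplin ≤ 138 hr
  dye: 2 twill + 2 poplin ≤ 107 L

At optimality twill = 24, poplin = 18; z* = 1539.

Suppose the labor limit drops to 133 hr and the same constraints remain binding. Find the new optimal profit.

Check each constraint at x*: cotton 132/142 (slack 10); loom time 192/192 (tight); labor 138/138 (tight); dye 84/107 (slack 23).
Since cotton, dye are not tight, their duals are 0.
From A_Bᵀ y = c: 5·y_loom time + 5·y_labor = 45; 4·y_loom time + 1·y_labor = 25.5.
→ y_loom time = 5.5 and y_labor = 3.5.
Δz = y_labor·Δb = 3.5 × (-5) = -17.5, so new z* = 1539 − 17.5 = 1521.5.

1521.5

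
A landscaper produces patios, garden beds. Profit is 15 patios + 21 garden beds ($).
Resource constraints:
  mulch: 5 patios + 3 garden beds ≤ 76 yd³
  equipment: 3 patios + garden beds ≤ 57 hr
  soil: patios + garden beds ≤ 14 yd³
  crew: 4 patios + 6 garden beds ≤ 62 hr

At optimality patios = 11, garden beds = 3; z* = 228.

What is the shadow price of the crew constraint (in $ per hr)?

Binding: soil and crew. Non-binding: mulch (12 unused), equipment (21 unused).
Slack constraints have shadow price 0 (complementary slackness).
From A_Bᵀ y = c: 1·y_soil + 4·y_crew = 15; 1·y_soil + 6·y_crew = 21.
→ y_soil = 3 and y_crew = 3.
Shadow price of crew = 3.

3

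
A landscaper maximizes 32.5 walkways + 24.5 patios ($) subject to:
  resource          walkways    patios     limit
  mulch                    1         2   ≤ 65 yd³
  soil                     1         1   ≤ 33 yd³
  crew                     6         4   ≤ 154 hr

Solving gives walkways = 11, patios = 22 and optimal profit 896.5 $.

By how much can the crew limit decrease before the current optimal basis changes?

Binding constraints: soil, crew. The basis is B = [[1,1],[6,4]] with det -2.
Per unit decrease in crew, x* moves by d = (-0.5, 0.5).
The basis stays optimal until mulch becomes binding; allowable decrease = 20 hr.

20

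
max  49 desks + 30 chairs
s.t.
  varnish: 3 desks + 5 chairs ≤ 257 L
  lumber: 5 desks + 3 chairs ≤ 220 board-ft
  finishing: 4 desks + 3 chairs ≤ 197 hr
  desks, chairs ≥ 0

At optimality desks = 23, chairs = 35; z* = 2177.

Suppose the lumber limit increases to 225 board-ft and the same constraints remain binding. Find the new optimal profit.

At the optimum: varnish uses 244 of 257 (slack = 13); lumber uses 220 of 220 (binding); finishing uses 197 of 197 (binding).
By complementary slackness, y = 0 for the non-binding constraint.
The binding rows give the dual system: 5·y_lumber + 4·y_finishing = 49 and 3·y_lumber + 3·y_finishing = 30.
This yields shadow prices y_lumber = 9, y_finishing = 1.
Δz = y_lumber·Δb = 9 × (5) = 45, so new z* = 2177 + 45 = 2222.

2222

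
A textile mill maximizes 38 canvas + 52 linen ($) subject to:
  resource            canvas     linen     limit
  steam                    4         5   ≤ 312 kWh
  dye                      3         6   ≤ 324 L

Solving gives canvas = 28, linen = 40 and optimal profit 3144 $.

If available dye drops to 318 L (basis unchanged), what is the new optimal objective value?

3132

Both steam and dye are binding at x*.
Dual feasibility on the basic columns requires 4·y_steam + 3·y_dye = 38, 5·y_steam + 6·y_dye = 52.
→ y_steam = 8 and y_dye = 2.
Δz = y_dye·Δb = 2 × (-6) = -12, so new z* = 3144 − 12 = 3132.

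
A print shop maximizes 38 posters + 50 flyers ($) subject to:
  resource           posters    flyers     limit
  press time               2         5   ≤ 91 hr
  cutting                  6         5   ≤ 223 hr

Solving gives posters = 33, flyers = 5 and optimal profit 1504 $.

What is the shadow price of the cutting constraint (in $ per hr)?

4.5

At the optimum: press time uses 91 of 91 (binding); cutting uses 223 of 223 (binding).
From A_Bᵀ y = c: 2·y_press time + 6·y_cutting = 38; 5·y_press time + 5·y_cutting = 50.
This yields shadow prices y_press time = 5.5, y_cutting = 4.5.
Shadow price of cutting = 4.5.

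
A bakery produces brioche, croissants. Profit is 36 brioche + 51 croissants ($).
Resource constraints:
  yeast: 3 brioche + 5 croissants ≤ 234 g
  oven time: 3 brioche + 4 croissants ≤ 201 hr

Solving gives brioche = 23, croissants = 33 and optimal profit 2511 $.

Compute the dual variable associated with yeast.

3

At the optimum: yeast uses 234 of 234 (binding); oven time uses 201 of 201 (binding).
From A_Bᵀ y = c: 3·y_yeast + 3·y_oven time = 36; 5·y_yeast + 4·y_oven time = 51.
This yields shadow prices y_yeast = 3, y_oven time = 9.
Shadow price of yeast = 3.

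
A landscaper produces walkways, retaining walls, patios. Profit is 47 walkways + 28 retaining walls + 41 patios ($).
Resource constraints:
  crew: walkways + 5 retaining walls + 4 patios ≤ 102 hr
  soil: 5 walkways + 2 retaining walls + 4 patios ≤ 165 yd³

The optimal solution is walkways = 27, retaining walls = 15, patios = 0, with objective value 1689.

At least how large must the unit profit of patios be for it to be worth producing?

At the optimum: crew uses 102 of 102 (binding); soil uses 165 of 165 (binding).
From A_Bᵀ y = c: 1·y_crew + 5·y_soil = 47; 5·y_crew + 2·y_soil = 28.
→ y_crew = 2 and y_soil = 9.
patios enters the basis when its profit ≥ yᵀa₃ = 2·4 + 9·4 = 44.

44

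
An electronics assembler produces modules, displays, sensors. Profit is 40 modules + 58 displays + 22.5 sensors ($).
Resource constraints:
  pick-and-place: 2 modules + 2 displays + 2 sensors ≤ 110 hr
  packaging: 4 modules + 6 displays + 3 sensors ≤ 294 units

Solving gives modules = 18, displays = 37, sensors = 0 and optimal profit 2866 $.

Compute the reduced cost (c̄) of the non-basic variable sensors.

-8.5

Check each constraint at x*: pick-and-place 110/110 (tight); packaging 294/294 (tight).
The binding rows give the dual system: 2·y_pick-and-place + 4·y_packaging = 40 and 2·y_pick-and-place + 6·y_packaging = 58.
This yields shadow prices y_pick-and-place = 2, y_packaging = 9.
Reduced cost of sensors: c₃ − yᵀa₃ = 22.5 − (2·2 + 9·3) = 22.5 − 31 = -8.5.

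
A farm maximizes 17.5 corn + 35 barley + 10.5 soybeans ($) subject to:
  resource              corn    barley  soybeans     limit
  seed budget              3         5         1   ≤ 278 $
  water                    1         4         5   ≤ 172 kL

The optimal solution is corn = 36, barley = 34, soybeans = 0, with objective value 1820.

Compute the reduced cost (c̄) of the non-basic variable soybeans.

-7

At the optimum: seed budget uses 278 of 278 (binding); water uses 172 of 172 (binding).
From A_Bᵀ y = c: 3·y_seed budget + 1·y_water = 17.5; 5·y_seed budget + 4·y_water = 35.
→ y_seed budget = 5 and y_water = 2.5.
Reduced cost of soybeans: c₃ − yᵀa₃ = 10.5 − (5·1 + 2.5·5) = 10.5 − 17.5 = -7.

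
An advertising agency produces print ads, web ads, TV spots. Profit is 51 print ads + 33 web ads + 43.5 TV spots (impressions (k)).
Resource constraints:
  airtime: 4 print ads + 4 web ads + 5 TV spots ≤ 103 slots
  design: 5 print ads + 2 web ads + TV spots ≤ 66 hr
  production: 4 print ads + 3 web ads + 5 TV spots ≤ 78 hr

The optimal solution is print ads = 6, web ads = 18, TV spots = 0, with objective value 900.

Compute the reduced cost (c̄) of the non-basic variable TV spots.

-4.5

Check each constraint at x*: airtime 96/103 (slack 7); design 66/66 (tight); production 78/78 (tight).
Since airtime is not tight, its dual is 0.
Dual feasibility on the basic columns requires 5·y_design + 4·y_production = 51, 2·y_design + 3·y_production = 33.
This yields shadow prices y_design = 3, y_production = 9.
Reduced cost of TV spots: c₃ − yᵀa₃ = 43.5 − (3·1 + 9·5) = 43.5 − 48 = -4.5.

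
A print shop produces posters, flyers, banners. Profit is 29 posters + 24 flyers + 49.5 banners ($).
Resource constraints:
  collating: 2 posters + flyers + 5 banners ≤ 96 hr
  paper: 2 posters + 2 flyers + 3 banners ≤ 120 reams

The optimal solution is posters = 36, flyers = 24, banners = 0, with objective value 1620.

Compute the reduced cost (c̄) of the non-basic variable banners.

At the optimum: collating uses 96 of 96 (binding); paper uses 120 of 120 (binding).
Dual feasibility on the basic columns requires 2·y_collating + 2·y_paper = 29, 1·y_collating + 2·y_paper = 24.
→ y_collating = 5 and y_paper = 9.5.
Reduced cost of banners: c₃ − yᵀa₃ = 49.5 − (5·5 + 9.5·3) = 49.5 − 53.5 = -4.

-4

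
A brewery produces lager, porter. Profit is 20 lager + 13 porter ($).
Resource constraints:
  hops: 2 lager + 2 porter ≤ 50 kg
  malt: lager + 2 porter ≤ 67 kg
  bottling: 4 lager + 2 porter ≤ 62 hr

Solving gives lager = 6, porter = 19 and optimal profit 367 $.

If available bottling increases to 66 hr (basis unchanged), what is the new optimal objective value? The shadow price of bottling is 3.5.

381

Δb = 4, so new z* = 367 + (3.5)·(4) = 367 + 14 = 381.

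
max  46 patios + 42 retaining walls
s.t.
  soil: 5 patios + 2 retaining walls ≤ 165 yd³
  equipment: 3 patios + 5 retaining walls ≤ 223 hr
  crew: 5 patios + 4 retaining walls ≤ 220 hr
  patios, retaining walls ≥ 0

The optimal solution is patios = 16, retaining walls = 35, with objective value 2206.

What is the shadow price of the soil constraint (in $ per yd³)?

Binding: equipment and crew. Non-binding: soil (15 unused).
By complementary slackness, y = 0 for the non-binding constraint.
Dual feasibility on the basic columns requires 3·y_equipment + 5·y_crew = 46, 5·y_equipment + 4·y_crew = 42.
→ y_equipment = 2 and y_crew = 8.
Shadow price of soil = 0.

0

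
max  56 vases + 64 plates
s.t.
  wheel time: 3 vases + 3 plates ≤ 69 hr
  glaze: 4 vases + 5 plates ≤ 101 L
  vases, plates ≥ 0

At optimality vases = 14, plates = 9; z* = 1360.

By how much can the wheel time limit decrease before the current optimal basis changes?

Binding constraints: wheel time, glaze. The basis is B = [[3,3],[4,5]] with det 3.
Per unit decrease in wheel time, x* moves by d = (-1.6667, 1.3333).
The basis stays optimal until vases reaches 0; allowable decrease = 8.4 hr.

8.4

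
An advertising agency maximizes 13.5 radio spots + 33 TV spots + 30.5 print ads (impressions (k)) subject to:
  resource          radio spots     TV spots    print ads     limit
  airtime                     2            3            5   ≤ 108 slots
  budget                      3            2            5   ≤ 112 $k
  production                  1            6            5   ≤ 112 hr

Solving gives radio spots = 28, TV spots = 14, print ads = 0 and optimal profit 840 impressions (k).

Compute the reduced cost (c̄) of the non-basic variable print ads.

Binding: budget and production. Non-binding: airtime (10 unused).
Slack constraints have shadow price 0 (complementary slackness).
Dual feasibility on the basic columns requires 3·y_budget + 1·y_production = 13.5, 2·y_budget + 6·y_production = 33.
→ y_budget = 3 and y_production = 4.5.
Reduced cost of print ads: c₃ − yᵀa₃ = 30.5 − (3·5 + 4.5·5) = 30.5 − 37.5 = -7.

-7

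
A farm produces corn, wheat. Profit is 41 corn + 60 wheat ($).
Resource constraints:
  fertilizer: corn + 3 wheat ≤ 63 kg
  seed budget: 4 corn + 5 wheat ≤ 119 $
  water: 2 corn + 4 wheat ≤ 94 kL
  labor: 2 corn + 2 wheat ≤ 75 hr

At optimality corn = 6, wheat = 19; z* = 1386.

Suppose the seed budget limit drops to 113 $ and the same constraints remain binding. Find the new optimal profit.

At the optimum: fertilizer uses 63 of 63 (binding); seed budget uses 119 of 119 (binding); water uses 88 of 94 (slack = 6); labor uses 50 of 75 (slack = 25).
Since water, labor are not tight, their duals are 0.
The binding rows give the dual system: 1·y_fertilizer + 4·y_seed budget = 41 and 3·y_fertilizer + 5·y_seed budget = 60.
Solving: y_fertilizer = 5, y_seed budget = 9.
Δz = y_seed budget·Δb = 9 × (-6) = -54, so new z* = 1386 − 54 = 1332.

1332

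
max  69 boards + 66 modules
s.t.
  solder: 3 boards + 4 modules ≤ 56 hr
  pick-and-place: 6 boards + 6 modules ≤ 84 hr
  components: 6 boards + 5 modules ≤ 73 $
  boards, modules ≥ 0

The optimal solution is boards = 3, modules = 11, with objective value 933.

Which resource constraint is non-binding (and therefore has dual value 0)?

solder: 53/56 (slack 3)
pick-and-place: 84/84 (binding)
components: 73/73 (binding)
By complementary slackness, a constraint with positive slack has shadow price 0 → solder.

solder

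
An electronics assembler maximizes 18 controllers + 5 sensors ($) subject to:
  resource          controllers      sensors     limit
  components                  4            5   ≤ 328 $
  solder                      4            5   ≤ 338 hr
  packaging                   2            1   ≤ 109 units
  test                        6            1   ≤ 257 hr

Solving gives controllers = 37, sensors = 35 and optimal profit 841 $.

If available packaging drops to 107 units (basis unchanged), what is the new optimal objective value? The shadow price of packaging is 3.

835

Δb = -2, so new z* = 841 + (3)·(-2) = 841 − 6 = 835.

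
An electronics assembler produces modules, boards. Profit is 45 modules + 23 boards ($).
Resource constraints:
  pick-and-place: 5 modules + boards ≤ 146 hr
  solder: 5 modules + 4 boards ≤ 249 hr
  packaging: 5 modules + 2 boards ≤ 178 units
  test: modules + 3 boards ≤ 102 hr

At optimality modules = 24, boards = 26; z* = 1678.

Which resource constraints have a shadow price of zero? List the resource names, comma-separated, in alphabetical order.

packaging, solder

pick-and-place: 146/146 (binding)
solder: 224/249 (slack 25)
packaging: 172/178 (slack 6)
test: 102/102 (binding)
By complementary slackness, a constraint with positive slack has shadow price 0 → packaging, solder.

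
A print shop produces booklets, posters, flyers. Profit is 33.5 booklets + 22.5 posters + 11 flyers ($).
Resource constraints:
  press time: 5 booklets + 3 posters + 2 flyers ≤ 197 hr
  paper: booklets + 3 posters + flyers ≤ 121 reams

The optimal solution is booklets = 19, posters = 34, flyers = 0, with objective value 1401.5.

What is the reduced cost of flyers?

At the optimum: press time uses 197 of 197 (binding); paper uses 121 of 121 (binding).
The binding rows give the dual system: 5·y_press time + 1·y_paper = 33.5 and 3·y_press time + 3·y_paper = 22.5.
→ y_press time = 6.5 and y_paper = 1.
Reduced cost of flyers: c₃ − yᵀa₃ = 11 − (6.5·2 + 1·1) = 11 − 14 = -3.

-3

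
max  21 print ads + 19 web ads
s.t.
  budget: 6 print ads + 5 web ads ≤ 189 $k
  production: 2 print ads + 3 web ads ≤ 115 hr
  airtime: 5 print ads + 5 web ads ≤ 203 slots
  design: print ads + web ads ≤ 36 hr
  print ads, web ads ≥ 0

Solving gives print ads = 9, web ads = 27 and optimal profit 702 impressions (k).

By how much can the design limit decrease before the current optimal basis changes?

4.5

Binding constraints: budget, design. The basis is B = [[6,5],[1,1]] with det 1.
Per unit decrease in design, x* moves by d = (5, -6).
The basis stays optimal until web ads reaches 0; allowable decrease = 4.5 hr.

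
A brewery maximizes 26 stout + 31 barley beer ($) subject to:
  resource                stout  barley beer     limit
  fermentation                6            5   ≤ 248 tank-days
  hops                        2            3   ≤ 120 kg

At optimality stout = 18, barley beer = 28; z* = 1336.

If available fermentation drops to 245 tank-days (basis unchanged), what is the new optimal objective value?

1330

At the optimum: fermentation uses 248 of 248 (binding); hops uses 120 of 120 (binding).
From A_Bᵀ y = c: 6·y_fermentation + 2·y_hops = 26; 5·y_fermentation + 3·y_hops = 31.
Solving: y_fermentation = 2, y_hops = 7.
Δz = y_fermentation·Δb = 2 × (-3) = -6, so new z* = 1336 − 6 = 1330.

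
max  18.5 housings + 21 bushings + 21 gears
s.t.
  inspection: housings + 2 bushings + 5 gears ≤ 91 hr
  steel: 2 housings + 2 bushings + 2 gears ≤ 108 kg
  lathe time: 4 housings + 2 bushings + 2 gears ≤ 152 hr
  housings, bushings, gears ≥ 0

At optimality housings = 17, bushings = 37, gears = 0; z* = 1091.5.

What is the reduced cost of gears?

-7.5

Binding: inspection and steel. Non-binding: lathe time (10 unused).
By complementary slackness, y = 0 for the non-binding constraint.
From A_Bᵀ y = c: 1·y_inspection + 2·y_steel = 18.5; 2·y_inspection + 2·y_steel = 21.
→ y_inspection = 2.5 and y_steel = 8.
Reduced cost of gears: c₃ − yᵀa₃ = 21 − (2.5·5 + 8·2) = 21 − 28.5 = -7.5.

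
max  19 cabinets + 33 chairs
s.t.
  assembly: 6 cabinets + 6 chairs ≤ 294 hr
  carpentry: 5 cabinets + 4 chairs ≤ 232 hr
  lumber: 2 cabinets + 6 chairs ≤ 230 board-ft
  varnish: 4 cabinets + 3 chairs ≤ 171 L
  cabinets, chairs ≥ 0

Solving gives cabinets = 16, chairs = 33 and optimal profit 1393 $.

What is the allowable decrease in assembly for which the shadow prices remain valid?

Binding constraints: assembly, lumber. The basis is B = [[6,6],[2,6]] with det 24.
Per unit decrease in assembly, x* moves by d = (-0.25, 0.0833).
The basis stays optimal until cabinets reaches 0; allowable decrease = 64 hr.

64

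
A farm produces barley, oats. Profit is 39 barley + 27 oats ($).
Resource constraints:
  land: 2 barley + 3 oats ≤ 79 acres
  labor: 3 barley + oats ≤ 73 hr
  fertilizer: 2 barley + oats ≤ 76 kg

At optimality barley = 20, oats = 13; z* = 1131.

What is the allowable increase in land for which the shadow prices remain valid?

Binding constraints: land, labor. The basis is B = [[2,3],[3,1]] with det -7.
Per unit increase in land, x* moves by d = (-0.1429, 0.4286).
The basis stays optimal until barley reaches 0; allowable increase = 140 acres.

140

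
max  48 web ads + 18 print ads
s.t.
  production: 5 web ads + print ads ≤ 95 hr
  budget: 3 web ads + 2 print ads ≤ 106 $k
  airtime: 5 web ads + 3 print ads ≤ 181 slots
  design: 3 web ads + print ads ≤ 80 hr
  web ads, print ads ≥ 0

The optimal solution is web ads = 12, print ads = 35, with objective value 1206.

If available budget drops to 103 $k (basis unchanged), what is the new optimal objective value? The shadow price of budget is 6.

1188

Δb = -3, so new z* = 1206 + (6)·(-3) = 1206 − 18 = 1188.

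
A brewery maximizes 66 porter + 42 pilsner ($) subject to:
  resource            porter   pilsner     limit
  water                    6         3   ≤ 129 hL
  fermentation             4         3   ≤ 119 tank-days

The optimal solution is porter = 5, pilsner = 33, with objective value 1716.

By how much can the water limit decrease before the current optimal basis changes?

10

Binding constraints: water, fermentation. The basis is B = [[6,3],[4,3]] with det 6.
Per unit decrease in water, x* moves by d = (-0.5, 0.6667).
The basis stays optimal until porter reaches 0; allowable decrease = 10 hL.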